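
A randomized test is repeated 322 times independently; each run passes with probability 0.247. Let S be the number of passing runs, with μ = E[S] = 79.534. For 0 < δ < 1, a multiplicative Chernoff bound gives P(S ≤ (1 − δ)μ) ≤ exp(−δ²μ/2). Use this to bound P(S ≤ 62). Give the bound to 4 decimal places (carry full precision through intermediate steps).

Write 62 = (1 − δ)μ, so δ = 1 − 62/79.534 = 0.2204592…
Then the exponent is δ²μ/2 = (μ − 62)²/(2μ) = 1.932766.
Bound = exp(−1.932766) = 0.14475.

0.1447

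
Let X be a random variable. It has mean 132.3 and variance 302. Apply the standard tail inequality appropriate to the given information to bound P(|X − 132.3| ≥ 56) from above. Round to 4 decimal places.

Mean and variance are known, so Chebyshev's inequality applies.
Chebyshev: P(|X − μ| ≥ t) ≤ Var(X)/t².
Bound = 302 / 3136 = 0.0963.

0.0963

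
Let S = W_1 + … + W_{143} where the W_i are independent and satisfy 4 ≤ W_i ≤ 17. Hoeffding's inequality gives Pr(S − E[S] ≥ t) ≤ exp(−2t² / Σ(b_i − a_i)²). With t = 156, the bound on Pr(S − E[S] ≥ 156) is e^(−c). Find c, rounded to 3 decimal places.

2.014

Σ(b_i − a_i)² = 143·(13)² = 24167.
c = 2t²/24167 = 2·156²/24167 = 2.0140.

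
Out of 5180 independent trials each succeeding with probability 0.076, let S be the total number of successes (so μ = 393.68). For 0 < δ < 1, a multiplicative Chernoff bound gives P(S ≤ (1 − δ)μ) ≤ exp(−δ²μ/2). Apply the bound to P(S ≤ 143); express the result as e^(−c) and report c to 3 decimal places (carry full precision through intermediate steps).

79.812

Write 143 = (1 − δ)μ, so δ = 1 − 143/393.68 = 0.6367608…
Then the exponent is δ²μ/2 = (μ − 143)²/(2μ) = 79.811601.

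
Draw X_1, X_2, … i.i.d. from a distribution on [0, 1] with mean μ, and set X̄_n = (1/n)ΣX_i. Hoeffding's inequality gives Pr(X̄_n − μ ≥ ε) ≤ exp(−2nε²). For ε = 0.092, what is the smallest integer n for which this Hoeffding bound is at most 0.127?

122

Require exp(−2nε²) ≤ 0.127, i.e. 2nε² ≥ ln(1/0.127) = 2.063568.
So n ≥ 2.063568 / (2·0.092²) = 121.903.
The smallest integer n is 122.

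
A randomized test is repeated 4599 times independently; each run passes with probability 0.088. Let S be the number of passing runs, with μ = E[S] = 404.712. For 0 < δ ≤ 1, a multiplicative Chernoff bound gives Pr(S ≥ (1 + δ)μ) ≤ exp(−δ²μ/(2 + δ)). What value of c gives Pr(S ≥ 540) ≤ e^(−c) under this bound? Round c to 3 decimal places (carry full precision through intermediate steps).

19.374

Write 540 = (1 + δ)μ, so δ = 540/404.712 − 1 = 0.3342822…
Then the exponent is δ²μ/(2 + δ) = (540 − μ)² / (μ·(2 + δ)) = 19.373992.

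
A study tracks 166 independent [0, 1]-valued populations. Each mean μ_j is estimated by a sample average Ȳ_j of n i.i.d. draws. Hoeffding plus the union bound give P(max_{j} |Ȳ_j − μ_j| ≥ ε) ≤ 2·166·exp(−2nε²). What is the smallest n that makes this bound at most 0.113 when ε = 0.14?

Need 2·166·exp(−2nε²) ≤ 0.113, i.e. exp(−2nε²) ≤ 0.113/332.
So 2nε² ≥ ln(332/0.113) = 7.985502.
Hence n ≥ 7.985502/(2·0.14²) = 203.712.
The smallest integer n is 204.

204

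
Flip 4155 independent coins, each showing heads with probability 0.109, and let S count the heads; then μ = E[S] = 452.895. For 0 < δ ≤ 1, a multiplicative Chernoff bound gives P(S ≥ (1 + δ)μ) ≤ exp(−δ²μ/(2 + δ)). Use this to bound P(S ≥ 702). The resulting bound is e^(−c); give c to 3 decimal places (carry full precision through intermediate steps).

Write 702 = (1 + δ)μ, so δ = 702/452.895 − 1 = 0.5500282…
Then the exponent is δ²μ/(2 + δ) = (702 − μ)² / (μ·(2 + δ)) = 53.730686.

53.731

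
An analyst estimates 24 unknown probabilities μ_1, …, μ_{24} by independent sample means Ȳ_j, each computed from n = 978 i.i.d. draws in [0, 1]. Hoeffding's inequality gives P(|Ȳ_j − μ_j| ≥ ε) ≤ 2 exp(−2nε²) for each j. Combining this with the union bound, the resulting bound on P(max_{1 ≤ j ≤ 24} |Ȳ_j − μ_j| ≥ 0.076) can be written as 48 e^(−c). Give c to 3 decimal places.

11.298

Union bound over the 24 events: P(max_{1 ≤ j ≤ 24} |Ȳ_j − μ_j| ≥ 0.076) ≤ 24·2·exp(−2nε²) = 48 exp(−2·978·0.076²).
So c = 2·978·0.076² = 11.2979.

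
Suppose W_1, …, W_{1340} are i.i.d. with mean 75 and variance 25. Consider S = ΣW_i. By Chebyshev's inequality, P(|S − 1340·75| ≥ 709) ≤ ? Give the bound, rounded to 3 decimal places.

0.067

Var(S) = n·Var(W_i) = 1340·25 = 33500.
Chebyshev: P(|S − 1340·75| ≥ 709) ≤ Var(S)/709² = 33500/502681 = 0.0666.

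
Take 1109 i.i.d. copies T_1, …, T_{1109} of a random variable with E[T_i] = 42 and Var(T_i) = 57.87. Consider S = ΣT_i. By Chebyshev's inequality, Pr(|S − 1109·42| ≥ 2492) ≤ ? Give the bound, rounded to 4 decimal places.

Var(S) = n·Var(T_i) = 1109·57.87 = 64177.83.
Chebyshev: Pr(|S − 1109·42| ≥ 2492) ≤ Var(S)/2492² = 64177.83/6210064 = 0.0103.

0.0103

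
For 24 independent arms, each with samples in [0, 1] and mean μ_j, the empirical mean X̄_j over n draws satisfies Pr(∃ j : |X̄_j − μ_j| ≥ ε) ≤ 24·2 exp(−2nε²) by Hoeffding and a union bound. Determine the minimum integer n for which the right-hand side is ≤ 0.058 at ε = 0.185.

99

Need 2·24·exp(−2nε²) ≤ 0.058, i.e. exp(−2nε²) ≤ 0.058/48.
So 2nε² ≥ ln(48/0.058) = 6.718513.
Hence n ≥ 6.718513/(2·0.185²) = 98.152.
The smallest integer n is 99.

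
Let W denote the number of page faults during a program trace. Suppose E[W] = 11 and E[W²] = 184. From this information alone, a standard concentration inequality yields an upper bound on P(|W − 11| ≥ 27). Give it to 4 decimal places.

0.0864

The first two moments determine the variance, so Chebyshev's inequality is the sharpest standard bound available.
Var(W) = E[W²] − (E[W])² = 184 − 121 = 63.
Chebyshev's inequality: P(|W − μ| ≥ t) ≤ Var(W)/t² = 63/729 = 0.0864.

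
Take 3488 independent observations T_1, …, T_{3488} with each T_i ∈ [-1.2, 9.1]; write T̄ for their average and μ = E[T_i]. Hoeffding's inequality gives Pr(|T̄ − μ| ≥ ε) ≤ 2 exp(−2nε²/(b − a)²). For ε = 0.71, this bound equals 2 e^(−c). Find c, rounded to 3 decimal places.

33.147

c = 2nε²/(b − a)² = 2·3488·0.71² / 10.3² = 33.1473.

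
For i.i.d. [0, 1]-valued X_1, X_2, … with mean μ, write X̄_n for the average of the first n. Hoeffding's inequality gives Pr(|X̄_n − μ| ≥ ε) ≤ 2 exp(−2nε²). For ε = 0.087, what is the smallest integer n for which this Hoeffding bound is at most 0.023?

Require 2·exp(−2nε²) ≤ 0.023, i.e. 2nε² ≥ ln(2/0.023) = 4.465408.
So n ≥ 4.465408 / (2·0.087²) = 294.980.
The smallest integer n is 295.

295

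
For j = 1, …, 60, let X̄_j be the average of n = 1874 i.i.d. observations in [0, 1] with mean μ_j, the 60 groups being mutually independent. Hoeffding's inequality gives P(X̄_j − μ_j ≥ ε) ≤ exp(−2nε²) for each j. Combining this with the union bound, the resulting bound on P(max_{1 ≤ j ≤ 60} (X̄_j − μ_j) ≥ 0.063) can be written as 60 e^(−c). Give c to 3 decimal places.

14.876

Union bound over the 60 events: P(max_{1 ≤ j ≤ 60} (X̄_j − μ_j) ≥ 0.063) ≤ 60·exp(−2nε²) = 60 exp(−2·1874·0.063²).
So c = 2·1874·0.063² = 14.8758.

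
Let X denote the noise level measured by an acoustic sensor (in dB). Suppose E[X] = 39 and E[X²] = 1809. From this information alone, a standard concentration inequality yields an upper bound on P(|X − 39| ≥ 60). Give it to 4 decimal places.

0.0800

The first two moments determine the variance, so Chebyshev's inequality is the sharpest standard bound available.
Var(X) = E[X²] − (E[X])² = 1809 − 1521 = 288.
Chebyshev's inequality: P(|X − μ| ≥ t) ≤ Var(X)/t² = 288/3600 = 0.0800.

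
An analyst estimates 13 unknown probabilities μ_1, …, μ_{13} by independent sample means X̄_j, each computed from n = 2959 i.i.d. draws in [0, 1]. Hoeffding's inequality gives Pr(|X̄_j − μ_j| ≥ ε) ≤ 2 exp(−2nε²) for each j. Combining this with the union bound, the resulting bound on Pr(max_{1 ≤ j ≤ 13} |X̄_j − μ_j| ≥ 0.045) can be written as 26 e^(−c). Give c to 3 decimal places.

11.984

Union bound over the 13 events: Pr(max_{1 ≤ j ≤ 13} |X̄_j − μ_j| ≥ 0.045) ≤ 13·2·exp(−2nε²) = 26 exp(−2·2959·0.045²).
So c = 2·2959·0.045² = 11.9840.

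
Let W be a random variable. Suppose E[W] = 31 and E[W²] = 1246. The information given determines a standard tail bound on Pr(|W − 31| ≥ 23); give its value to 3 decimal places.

The first two moments determine the variance, so Chebyshev's inequality is the sharpest standard bound available.
Var(W) = E[W²] − (E[W])² = 1246 − 961 = 285.
Chebyshev's inequality: Pr(|W − μ| ≥ t) ≤ Var(W)/t² = 285/529 = 0.5388.

0.539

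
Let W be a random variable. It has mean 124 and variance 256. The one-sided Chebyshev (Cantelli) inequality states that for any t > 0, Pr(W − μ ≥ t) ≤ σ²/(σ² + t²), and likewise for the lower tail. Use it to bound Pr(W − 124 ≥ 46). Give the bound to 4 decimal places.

0.1079

Here σ² = 256 and t = 46, so σ² + t² = 2372.
Cantelli's bound: 256/2372 = 0.1079.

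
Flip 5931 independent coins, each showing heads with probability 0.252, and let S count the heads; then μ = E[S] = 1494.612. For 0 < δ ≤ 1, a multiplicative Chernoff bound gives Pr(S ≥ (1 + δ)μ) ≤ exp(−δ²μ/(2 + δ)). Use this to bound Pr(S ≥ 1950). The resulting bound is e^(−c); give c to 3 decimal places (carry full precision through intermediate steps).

60.204

Write 1950 = (1 + δ)μ, so δ = 1950/1494.612 − 1 = 0.3046864…
Then the exponent is δ²μ/(2 + δ) = (1950 − μ)² / (μ·(2 + δ)) = 60.203654.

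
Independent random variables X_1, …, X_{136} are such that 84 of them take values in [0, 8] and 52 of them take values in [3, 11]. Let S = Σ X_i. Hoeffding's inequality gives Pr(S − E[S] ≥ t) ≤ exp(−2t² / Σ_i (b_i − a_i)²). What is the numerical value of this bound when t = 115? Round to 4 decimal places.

0.0479

Σ(b_i − a_i)² = 84·8² + 52·8² = 8704.
Exponent = 2·115² / 8704 = 3.03883.
Bound = exp(−3.03883) = 0.04789.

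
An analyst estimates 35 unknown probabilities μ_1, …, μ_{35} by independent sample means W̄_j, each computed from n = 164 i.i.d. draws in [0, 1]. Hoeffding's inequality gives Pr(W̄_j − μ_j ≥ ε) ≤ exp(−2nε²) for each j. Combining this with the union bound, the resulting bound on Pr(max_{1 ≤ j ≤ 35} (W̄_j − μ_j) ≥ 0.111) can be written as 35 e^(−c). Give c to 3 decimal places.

Union bound over the 35 events: Pr(max_{1 ≤ j ≤ 35} (W̄_j − μ_j) ≥ 0.111) ≤ 35·exp(−2nε²) = 35 exp(−2·164·0.111²).
So c = 2·164·0.111² = 4.0413.

4.041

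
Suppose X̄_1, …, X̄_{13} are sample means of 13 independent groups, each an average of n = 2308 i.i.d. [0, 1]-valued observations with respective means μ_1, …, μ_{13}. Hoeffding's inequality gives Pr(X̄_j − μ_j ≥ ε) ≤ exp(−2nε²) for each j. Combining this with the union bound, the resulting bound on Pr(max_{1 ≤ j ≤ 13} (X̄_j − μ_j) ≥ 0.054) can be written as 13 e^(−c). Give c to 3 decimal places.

13.460

Union bound over the 13 events: Pr(max_{1 ≤ j ≤ 13} (X̄_j − μ_j) ≥ 0.054) ≤ 13·exp(−2nε²) = 13 exp(−2·2308·0.054²).
So c = 2·2308·0.054² = 13.4603.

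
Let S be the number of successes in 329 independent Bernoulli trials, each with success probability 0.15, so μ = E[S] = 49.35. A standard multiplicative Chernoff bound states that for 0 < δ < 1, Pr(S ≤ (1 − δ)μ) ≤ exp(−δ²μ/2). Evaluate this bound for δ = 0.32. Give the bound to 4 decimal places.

Exponent = δ²μ/2 = 0.32²·49.35/2 = 2.5267.
Bound = exp(−2.5267) = 0.07992.

0.0799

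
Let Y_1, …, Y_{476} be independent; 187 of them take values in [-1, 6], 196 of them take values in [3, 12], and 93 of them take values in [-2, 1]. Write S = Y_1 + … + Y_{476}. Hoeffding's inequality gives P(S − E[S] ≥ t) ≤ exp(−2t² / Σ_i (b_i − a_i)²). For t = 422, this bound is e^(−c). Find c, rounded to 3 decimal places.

13.764

Σ(b_i − a_i)² = 187·7² + 196·9² + 93·3² = 25876.
c = 2t² / 25876 = 2·422² / 25876 = 13.7644.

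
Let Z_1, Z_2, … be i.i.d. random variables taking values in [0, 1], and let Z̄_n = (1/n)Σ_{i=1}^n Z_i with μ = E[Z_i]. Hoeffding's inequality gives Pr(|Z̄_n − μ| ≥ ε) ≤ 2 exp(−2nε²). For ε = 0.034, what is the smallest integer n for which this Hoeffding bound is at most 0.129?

1186

Require 2·exp(−2nε²) ≤ 0.129, i.e. 2nε² ≥ ln(2/0.129) = 2.741090.
So n ≥ 2.741090 / (2·0.034²) = 1185.593.
The smallest integer n is 1186.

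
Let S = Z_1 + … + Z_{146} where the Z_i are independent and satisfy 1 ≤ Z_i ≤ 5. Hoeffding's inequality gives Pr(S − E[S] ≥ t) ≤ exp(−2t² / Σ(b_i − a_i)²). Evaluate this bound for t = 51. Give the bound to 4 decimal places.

0.1079

Σ(b_i − a_i)² = 146·(4)² = 2336.
Exponent = 2·51²/2336 = 2.2269.
Bound = exp(−2.2269) = 0.10786.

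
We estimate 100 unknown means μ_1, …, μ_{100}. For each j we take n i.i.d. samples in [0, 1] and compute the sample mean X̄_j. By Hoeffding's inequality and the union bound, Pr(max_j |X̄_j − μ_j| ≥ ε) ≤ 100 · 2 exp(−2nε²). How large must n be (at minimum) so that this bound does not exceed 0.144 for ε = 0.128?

221

Need 2·100·exp(−2nε²) ≤ 0.144, i.e. exp(−2nε²) ≤ 0.144/200.
So 2nε² ≥ ln(200/0.144) = 7.236259.
Hence n ≥ 7.236259/(2·0.128²) = 220.833.
The smallest integer n is 221.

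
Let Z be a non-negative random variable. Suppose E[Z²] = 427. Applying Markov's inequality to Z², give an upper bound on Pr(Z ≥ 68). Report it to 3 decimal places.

Since Z ≥ 0, the event {Z ≥ 68} is the same as {Z² ≥ 4624}.
Markov's inequality applied to Z² gives Pr(Z² ≥ 4624) ≤ E[Z²]/4624 = 427/4624 = 0.0923.

0.092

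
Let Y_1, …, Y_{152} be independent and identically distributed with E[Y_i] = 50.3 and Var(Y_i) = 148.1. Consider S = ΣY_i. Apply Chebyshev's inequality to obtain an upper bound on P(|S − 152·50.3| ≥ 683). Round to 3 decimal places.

0.048

Var(S) = n·Var(Y_i) = 152·148.1 = 22511.2.
Chebyshev: P(|S − 152·50.3| ≥ 683) ≤ Var(S)/683² = 22511.2/466489 = 0.0483.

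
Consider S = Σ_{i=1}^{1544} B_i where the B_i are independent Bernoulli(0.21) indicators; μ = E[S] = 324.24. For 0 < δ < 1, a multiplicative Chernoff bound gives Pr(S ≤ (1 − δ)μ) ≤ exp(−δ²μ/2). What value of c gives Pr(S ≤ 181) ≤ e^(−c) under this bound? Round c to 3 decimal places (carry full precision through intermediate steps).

31.640

Write 181 = (1 − δ)μ, so δ = 1 − 181/324.24 = 0.4417715…
Then the exponent is δ²μ/2 = (μ − 181)²/(2μ) = 31.639677.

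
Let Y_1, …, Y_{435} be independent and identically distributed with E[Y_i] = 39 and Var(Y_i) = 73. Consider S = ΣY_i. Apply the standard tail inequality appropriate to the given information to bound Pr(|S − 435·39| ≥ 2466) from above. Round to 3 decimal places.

With mean and variance of each term known, Chebyshev's inequality bounds the deviation of the sum (or sample mean).
Var(S) = n·Var(Y_i) = 435·73 = 31755.
Chebyshev: Pr(|S − 435·39| ≥ 2466) ≤ Var(S)/2466² = 31755/6081156 = 0.0052.

0.005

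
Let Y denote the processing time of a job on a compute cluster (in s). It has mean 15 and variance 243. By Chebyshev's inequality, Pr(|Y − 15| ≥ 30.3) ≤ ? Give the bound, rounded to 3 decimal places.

0.265

Chebyshev: Pr(|Y − μ| ≥ t) ≤ Var(Y)/t².
Bound = 243 / 918.09 = 0.2647.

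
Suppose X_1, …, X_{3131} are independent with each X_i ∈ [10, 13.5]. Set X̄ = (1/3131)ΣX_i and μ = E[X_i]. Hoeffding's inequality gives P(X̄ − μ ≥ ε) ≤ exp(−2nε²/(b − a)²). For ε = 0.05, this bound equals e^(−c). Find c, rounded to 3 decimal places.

c = 2nε²/(b − a)² = 2·3131·0.05² / 3.5² = 1.2780.

1.278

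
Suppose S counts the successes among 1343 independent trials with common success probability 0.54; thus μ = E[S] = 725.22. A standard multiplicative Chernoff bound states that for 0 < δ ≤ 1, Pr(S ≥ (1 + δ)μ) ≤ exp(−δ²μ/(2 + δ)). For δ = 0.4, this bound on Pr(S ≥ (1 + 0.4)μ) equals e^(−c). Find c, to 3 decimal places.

48.348

c = δ²μ/(2 + δ) = 0.4²·725.22/(2 + 0.4) = 48.3480.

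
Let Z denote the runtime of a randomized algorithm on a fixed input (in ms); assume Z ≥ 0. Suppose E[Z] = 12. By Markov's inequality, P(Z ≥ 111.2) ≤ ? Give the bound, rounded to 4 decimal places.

Markov's inequality: for a non-negative random variable, P(Z ≥ a) ≤ E[Z]/a.
Here E[Z] = 12 and a = 111.2, so the bound is 12/111.2 = 0.1079.

0.1079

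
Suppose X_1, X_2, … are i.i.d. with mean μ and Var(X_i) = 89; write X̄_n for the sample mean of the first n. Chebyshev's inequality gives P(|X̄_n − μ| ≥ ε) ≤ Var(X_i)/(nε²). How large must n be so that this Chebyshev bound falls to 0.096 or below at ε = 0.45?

4579

Require 89/(n·0.45²) ≤ 0.096, i.e. n ≥ 89/(0.096·0.45²) = 4578.189.
The smallest integer n is 4579.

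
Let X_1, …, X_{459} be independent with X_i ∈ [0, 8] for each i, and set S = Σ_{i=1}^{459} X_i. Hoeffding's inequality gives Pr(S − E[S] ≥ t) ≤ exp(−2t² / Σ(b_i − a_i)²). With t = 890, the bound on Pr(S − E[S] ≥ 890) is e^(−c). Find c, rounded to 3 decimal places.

Σ(b_i − a_i)² = 459·(8)² = 29376.
c = 2t²/29376 = 2·890²/29376 = 53.9284.

53.928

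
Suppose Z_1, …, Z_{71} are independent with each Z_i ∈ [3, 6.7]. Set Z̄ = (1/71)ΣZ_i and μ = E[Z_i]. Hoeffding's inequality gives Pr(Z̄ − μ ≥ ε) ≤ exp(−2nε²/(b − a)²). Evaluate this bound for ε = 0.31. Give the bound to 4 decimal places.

Exponent: 2nε²/(b − a)² = 2·71·0.31² / 3.7² = 0.99680.
Bound = exp(−0.99680) = 0.36906.

0.3691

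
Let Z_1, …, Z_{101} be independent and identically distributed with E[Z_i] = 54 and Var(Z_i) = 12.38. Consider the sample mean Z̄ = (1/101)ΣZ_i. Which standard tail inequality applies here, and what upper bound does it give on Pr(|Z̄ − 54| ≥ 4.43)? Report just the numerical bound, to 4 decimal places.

With mean and variance of each term known, Chebyshev's inequality bounds the deviation of the sum (or sample mean).
Var(Z̄) = Var(Z_i)/n = 12.38/101 = 0.12257.
Chebyshev: Pr(|Z̄ − 54| ≥ 4.43) ≤ Var(Z̄)/(4.43)² = 12.38/(101·4.43²) = 0.0062.

0.0062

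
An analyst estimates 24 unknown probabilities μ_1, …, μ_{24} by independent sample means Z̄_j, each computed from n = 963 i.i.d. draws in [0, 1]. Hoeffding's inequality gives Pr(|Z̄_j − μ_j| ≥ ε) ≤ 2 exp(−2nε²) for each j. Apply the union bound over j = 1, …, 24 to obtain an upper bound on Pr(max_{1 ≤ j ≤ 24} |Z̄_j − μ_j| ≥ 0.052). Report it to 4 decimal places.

0.2627

Per-experiment Hoeffding bound: 2·exp(−2·963·0.052²) = 2·exp(−5.20790) = 0.010946.
Union bound over 24 events: 24·0.010946 = 0.26271.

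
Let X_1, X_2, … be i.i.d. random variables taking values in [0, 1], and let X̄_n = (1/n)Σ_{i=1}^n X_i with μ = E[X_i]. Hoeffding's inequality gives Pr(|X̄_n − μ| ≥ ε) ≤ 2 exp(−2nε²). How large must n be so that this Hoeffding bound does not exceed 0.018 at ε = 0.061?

Require 2·exp(−2nε²) ≤ 0.018, i.e. 2nε² ≥ ln(2/0.018) = 4.710531.
So n ≥ 4.710531 / (2·0.061²) = 632.966.
The smallest integer n is 633.

633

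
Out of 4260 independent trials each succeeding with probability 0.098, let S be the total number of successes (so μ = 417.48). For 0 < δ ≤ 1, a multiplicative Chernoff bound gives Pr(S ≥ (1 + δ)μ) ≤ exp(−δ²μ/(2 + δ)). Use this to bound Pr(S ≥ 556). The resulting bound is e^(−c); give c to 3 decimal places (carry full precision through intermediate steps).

Write 556 = (1 + δ)μ, so δ = 556/417.48 − 1 = 0.3318003…
Then the exponent is δ²μ/(2 + δ) = (556 − μ)² / (μ·(2 + δ)) = 19.710513.

19.711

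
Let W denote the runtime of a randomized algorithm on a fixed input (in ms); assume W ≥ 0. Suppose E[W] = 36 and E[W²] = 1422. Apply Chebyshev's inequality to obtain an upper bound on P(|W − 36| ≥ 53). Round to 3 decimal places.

Var(W) = E[W²] − (E[W])² = 1422 − 1296 = 126.
Chebyshev's inequality: P(|W − μ| ≥ t) ≤ Var(W)/t² = 126/2809 = 0.0449.

0.045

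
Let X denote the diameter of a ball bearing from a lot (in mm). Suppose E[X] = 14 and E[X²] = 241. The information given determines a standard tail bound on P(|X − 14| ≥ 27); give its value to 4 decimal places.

0.0617

The first two moments determine the variance, so Chebyshev's inequality is the sharpest standard bound available.
Var(X) = E[X²] − (E[X])² = 241 − 196 = 45.
Chebyshev's inequality: P(|X − μ| ≥ t) ≤ Var(X)/t² = 45/729 = 0.0617.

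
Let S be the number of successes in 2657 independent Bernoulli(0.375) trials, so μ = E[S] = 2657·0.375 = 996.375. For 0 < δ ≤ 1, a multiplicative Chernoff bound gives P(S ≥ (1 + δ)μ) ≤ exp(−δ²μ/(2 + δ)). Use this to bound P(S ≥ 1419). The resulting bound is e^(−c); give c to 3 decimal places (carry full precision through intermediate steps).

Write 1419 = (1 + δ)μ, so δ = 1419/996.375 − 1 = 0.4241626…
Then the exponent is δ²μ/(2 + δ) = (1419 − μ)² / (μ·(2 + δ)) = 73.947892.

73.948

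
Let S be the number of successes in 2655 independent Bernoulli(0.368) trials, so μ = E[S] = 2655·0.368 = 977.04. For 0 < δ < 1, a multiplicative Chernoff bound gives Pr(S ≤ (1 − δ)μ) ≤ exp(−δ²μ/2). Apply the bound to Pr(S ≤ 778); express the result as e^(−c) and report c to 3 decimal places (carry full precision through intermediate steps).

20.274

Write 778 = (1 − δ)μ, so δ = 1 − 778/977.04 = 0.2037174…
Then the exponent is δ²μ/2 = (μ − 778)²/(2μ) = 20.273951.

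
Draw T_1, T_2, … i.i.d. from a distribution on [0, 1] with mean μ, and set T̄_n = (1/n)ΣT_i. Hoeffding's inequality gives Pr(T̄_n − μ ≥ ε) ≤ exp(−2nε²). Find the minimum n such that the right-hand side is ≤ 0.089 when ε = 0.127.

Require exp(−2nε²) ≤ 0.089, i.e. 2nε² ≥ ln(1/0.089) = 2.419119.
So n ≥ 2.419119 / (2·0.127²) = 74.993.
The smallest integer n is 75.

75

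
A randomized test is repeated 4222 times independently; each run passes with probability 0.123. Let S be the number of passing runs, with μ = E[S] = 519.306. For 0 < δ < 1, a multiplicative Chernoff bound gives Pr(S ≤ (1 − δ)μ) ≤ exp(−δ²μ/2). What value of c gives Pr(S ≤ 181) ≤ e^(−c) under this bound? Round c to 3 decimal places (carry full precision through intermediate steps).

Write 181 = (1 − δ)μ, so δ = 1 − 181/519.306 = 0.6514579…
Then the exponent is δ²μ/2 = (μ − 181)²/(2μ) = 110.196059.

110.196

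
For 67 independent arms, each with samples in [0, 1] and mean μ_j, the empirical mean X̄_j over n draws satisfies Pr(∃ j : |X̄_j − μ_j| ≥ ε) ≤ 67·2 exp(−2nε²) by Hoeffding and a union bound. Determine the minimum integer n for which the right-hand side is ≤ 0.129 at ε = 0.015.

15436

Need 2·67·exp(−2nε²) ≤ 0.129, i.e. exp(−2nε²) ≤ 0.129/134.
So 2nε² ≥ ln(134/0.129) = 6.945783.
Hence n ≥ 6.945783/(2·0.015²) = 15435.073.
The smallest integer n is 15436.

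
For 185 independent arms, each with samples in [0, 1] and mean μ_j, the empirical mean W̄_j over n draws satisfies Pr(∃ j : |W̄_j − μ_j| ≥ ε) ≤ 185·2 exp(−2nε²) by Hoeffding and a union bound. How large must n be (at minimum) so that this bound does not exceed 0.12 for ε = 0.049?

1674

Need 2·185·exp(−2nε²) ≤ 0.12, i.e. exp(−2nε²) ≤ 0.12/370.
So 2nε² ≥ ln(370/0.12) = 8.033767.
Hence n ≥ 8.033767/(2·0.049²) = 1673.004.
The smallest integer n is 1674.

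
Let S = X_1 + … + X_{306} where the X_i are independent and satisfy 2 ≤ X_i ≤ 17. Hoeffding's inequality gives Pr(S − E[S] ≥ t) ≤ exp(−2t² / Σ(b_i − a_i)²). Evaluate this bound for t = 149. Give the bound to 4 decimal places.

0.5247

Σ(b_i − a_i)² = 306·(15)² = 68850.
Exponent = 2·149²/68850 = 0.6449.
Bound = exp(−0.6449) = 0.52471.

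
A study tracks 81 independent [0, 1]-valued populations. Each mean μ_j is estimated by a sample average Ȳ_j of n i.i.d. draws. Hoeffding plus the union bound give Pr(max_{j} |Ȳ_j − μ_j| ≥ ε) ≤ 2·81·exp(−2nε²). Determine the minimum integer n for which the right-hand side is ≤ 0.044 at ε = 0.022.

8483

Need 2·81·exp(−2nε²) ≤ 0.044, i.e. exp(−2nε²) ≤ 0.044/162.
So 2nε² ≥ ln(162/0.044) = 8.211162.
Hence n ≥ 8.211162/(2·0.022²) = 8482.605.
The smallest integer n is 8483.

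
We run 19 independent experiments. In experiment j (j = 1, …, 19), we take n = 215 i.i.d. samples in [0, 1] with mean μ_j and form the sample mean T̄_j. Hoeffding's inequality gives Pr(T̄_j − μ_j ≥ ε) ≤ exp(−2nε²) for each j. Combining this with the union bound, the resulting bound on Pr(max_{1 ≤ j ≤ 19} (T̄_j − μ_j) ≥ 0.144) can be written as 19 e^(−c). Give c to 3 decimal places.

8.916

Union bound over the 19 events: Pr(max_{1 ≤ j ≤ 19} (T̄_j − μ_j) ≥ 0.144) ≤ 19·exp(−2nε²) = 19 exp(−2·215·0.144²).
So c = 2·215·0.144² = 8.9165.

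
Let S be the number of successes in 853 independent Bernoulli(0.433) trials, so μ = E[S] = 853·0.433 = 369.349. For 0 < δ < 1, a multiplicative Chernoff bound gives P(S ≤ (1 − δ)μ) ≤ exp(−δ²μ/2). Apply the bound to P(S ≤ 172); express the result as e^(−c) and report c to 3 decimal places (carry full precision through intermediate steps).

Write 172 = (1 − δ)μ, so δ = 1 − 172/369.349 = 0.5343158…
Then the exponent is δ²μ/2 = (μ − 172)²/(2μ) = 52.723343.

52.723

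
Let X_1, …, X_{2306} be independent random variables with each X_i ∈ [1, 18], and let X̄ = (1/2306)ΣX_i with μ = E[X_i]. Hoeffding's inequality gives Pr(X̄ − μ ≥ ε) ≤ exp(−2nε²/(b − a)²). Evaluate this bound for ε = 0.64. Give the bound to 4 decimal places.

0.0014

Exponent: 2nε²/(b − a)² = 2·2306·0.64² / 17² = 6.53659.
Bound = exp(−6.53659) = 0.00145.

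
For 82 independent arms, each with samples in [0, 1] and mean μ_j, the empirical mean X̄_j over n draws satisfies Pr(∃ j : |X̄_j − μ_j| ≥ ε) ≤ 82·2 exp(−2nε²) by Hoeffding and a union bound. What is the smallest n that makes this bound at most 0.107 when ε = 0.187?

105

Need 2·82·exp(−2nε²) ≤ 0.107, i.e. exp(−2nε²) ≤ 0.107/164.
So 2nε² ≥ ln(164/0.107) = 7.334793.
Hence n ≥ 7.334793/(2·0.187²) = 104.876.
The smallest integer n is 105.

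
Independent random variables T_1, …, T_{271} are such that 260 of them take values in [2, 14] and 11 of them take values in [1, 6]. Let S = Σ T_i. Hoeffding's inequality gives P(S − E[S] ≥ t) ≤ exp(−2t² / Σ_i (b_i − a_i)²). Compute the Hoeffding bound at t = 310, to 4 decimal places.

0.0061

Σ(b_i − a_i)² = 260·12² + 11·5² = 37715.
Exponent = 2·310² / 37715 = 5.09612.
Bound = exp(−5.09612) = 0.00612.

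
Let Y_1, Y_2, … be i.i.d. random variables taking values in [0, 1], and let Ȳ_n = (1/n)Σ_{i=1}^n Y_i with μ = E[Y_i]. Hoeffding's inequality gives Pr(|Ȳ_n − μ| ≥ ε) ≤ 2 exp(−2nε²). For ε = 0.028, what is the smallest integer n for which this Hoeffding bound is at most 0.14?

1696

Require 2·exp(−2nε²) ≤ 0.14, i.e. 2nε² ≥ ln(2/0.14) = 2.659260.
So n ≥ 2.659260 / (2·0.028²) = 1695.957.
The smallest integer n is 1696.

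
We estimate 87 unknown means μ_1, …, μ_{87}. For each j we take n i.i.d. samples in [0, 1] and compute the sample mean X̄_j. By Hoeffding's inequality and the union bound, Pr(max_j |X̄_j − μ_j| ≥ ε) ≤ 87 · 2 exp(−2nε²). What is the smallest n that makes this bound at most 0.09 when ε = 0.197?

98

Need 2·87·exp(−2nε²) ≤ 0.09, i.e. exp(−2nε²) ≤ 0.09/174.
So 2nε² ≥ ln(174/0.09) = 7.567001.
Hence n ≥ 7.567001/(2·0.197²) = 97.490.
The smallest integer n is 98.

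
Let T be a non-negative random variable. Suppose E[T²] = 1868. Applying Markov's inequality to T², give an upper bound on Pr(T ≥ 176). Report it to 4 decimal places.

0.0603

Since T ≥ 0, the event {T ≥ 176} is the same as {T² ≥ 30976}.
Markov's inequality applied to T² gives Pr(T² ≥ 30976) ≤ E[T²]/30976 = 1868/30976 = 0.0603.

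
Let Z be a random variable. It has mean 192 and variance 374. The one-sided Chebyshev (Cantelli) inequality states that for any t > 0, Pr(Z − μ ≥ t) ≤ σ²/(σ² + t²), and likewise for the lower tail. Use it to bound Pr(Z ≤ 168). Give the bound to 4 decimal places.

Here σ² = 374 and t = 24, so σ² + t² = 950.
Cantelli's bound: 374/950 = 0.3937.

0.3937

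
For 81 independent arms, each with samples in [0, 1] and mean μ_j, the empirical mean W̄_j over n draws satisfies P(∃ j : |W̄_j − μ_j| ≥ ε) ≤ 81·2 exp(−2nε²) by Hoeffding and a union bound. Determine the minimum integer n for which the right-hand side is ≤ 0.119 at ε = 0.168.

Need 2·81·exp(−2nε²) ≤ 0.119, i.e. exp(−2nε²) ≤ 0.119/162.
So 2nε² ≥ ln(162/0.119) = 7.216228.
Hence n ≥ 7.216228/(2·0.168²) = 127.839.
The smallest integer n is 128.

128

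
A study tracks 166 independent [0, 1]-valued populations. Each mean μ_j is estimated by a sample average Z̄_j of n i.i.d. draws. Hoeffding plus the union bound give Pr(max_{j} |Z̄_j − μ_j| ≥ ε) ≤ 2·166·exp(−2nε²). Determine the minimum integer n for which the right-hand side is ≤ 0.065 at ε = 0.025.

Need 2·166·exp(−2nε²) ≤ 0.065, i.e. exp(−2nε²) ≤ 0.065/332.
So 2nε² ≥ ln(332/0.065) = 8.538503.
Hence n ≥ 8.538503/(2·0.025²) = 6830.802.
The smallest integer n is 6831.

6831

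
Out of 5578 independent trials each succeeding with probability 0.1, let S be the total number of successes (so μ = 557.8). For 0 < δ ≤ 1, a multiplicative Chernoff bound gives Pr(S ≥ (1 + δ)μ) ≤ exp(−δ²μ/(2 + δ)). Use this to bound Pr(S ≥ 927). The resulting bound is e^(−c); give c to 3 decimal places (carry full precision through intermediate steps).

Write 927 = (1 + δ)μ, so δ = 927/557.8 − 1 = 0.661886…
Then the exponent is δ²μ/(2 + δ) = (927 − μ)² / (μ·(2 + δ)) = 91.802694.

91.803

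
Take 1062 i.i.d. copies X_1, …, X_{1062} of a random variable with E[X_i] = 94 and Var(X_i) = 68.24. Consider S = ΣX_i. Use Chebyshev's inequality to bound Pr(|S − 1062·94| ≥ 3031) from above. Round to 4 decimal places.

0.0079

Var(S) = n·Var(X_i) = 1062·68.24 = 72470.88.
Chebyshev: Pr(|S − 1062·94| ≥ 3031) ≤ Var(S)/3031² = 72470.88/9186961 = 0.0079.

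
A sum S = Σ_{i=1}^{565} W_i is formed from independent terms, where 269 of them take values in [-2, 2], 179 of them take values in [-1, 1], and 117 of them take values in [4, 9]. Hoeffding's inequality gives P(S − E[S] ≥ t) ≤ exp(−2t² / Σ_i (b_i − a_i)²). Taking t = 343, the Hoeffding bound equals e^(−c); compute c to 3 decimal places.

29.616

Σ(b_i − a_i)² = 269·4² + 179·2² + 117·5² = 7945.
c = 2t² / 7945 = 2·343² / 7945 = 29.6159.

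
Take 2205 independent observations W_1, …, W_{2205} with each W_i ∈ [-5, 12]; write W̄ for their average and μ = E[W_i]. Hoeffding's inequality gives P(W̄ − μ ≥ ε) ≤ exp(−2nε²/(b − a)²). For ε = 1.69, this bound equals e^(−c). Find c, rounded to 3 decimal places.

c = 2nε²/(b − a)² = 2·2205·1.69² / 17² = 43.5827.

43.583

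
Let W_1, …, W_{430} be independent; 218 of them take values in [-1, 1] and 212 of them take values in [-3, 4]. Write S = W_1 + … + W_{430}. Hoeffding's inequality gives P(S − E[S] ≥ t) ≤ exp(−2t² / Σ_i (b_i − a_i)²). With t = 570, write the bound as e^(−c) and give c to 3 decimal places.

57.709

Σ(b_i − a_i)² = 218·2² + 212·7² = 11260.
c = 2t² / 11260 = 2·570² / 11260 = 57.7087.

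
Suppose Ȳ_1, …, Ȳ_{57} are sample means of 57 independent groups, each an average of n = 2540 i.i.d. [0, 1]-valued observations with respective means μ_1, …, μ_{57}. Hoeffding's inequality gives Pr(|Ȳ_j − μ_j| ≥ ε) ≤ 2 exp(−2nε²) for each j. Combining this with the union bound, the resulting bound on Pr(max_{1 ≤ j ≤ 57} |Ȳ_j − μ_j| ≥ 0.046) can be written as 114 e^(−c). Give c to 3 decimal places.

10.749

Union bound over the 57 events: Pr(max_{1 ≤ j ≤ 57} |Ȳ_j − μ_j| ≥ 0.046) ≤ 57·2·exp(−2nε²) = 114 exp(−2·2540·0.046²).
So c = 2·2540·0.046² = 10.7493.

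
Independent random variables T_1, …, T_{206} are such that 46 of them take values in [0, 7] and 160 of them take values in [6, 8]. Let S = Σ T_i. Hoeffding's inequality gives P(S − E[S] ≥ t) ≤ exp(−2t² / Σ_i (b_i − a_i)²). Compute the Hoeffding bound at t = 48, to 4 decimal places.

Σ(b_i − a_i)² = 46·7² + 160·2² = 2894.
Exponent = 2·48² / 2894 = 1.59226.
Bound = exp(−1.59226) = 0.20347.

0.2035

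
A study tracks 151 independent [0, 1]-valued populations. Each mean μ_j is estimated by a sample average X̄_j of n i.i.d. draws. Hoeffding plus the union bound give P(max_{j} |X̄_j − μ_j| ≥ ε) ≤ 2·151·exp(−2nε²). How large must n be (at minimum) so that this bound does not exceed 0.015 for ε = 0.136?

268

Need 2·151·exp(−2nε²) ≤ 0.015, i.e. exp(−2nε²) ≤ 0.015/302.
So 2nε² ≥ ln(302/0.015) = 9.910132.
Hence n ≥ 9.910132/(2·0.136²) = 267.899.
The smallest integer n is 268.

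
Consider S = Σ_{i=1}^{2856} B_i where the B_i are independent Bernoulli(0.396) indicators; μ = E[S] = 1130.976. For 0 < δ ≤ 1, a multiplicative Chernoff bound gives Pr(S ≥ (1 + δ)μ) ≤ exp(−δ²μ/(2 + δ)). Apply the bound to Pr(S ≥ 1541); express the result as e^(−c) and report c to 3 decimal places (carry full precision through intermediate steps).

62.920

Write 1541 = (1 + δ)μ, so δ = 1541/1130.976 − 1 = 0.36254…
Then the exponent is δ²μ/(2 + δ) = (1541 − μ)² / (μ·(2 + δ)) = 62.919607.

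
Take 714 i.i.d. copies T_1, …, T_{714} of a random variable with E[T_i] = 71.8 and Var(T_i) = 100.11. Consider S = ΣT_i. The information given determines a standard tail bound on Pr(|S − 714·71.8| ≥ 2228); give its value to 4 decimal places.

0.0144

With mean and variance of each term known, Chebyshev's inequality bounds the deviation of the sum (or sample mean).
Var(S) = n·Var(T_i) = 714·100.11 = 71478.54.
Chebyshev: Pr(|S − 714·71.8| ≥ 2228) ≤ Var(S)/2228² = 71478.54/4963984 = 0.0144.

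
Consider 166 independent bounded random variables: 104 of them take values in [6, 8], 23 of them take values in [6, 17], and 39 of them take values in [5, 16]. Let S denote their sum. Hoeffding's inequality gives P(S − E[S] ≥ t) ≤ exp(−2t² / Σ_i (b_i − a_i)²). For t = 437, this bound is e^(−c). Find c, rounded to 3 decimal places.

48.237

Σ(b_i − a_i)² = 104·2² + 23·11² + 39·11² = 7918.
c = 2t² / 7918 = 2·437² / 7918 = 48.2367.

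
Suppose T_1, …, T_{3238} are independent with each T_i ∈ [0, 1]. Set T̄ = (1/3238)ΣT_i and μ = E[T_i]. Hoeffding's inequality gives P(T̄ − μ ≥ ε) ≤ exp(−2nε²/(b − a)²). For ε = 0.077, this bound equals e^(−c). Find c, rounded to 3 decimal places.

c = 2nε²/(b − a)² = 2·3238·0.077² / 1² = 38.3962.

38.396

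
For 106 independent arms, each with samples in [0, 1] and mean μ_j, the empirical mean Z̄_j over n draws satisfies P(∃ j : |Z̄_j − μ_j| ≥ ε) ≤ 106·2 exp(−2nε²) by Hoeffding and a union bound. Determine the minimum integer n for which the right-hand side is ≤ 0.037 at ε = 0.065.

1025

Need 2·106·exp(−2nε²) ≤ 0.037, i.e. exp(−2nε²) ≤ 0.037/212.
So 2nε² ≥ ln(212/0.037) = 8.653424.
Hence n ≥ 8.653424/(2·0.065²) = 1024.074.
The smallest integer n is 1025.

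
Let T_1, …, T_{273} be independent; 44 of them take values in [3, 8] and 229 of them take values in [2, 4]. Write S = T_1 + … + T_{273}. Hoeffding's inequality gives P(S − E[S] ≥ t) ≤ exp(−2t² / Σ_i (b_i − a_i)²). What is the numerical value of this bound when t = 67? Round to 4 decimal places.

Σ(b_i − a_i)² = 44·5² + 229·2² = 2016.
Exponent = 2·67² / 2016 = 4.45337.
Bound = exp(−4.45337) = 0.01164.

0.0116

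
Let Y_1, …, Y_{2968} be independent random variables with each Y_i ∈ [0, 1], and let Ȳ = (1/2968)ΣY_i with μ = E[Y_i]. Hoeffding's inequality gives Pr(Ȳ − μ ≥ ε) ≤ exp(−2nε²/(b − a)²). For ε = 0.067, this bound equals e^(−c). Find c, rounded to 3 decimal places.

26.647

c = 2nε²/(b − a)² = 2·2968·0.067² / 1² = 26.6467.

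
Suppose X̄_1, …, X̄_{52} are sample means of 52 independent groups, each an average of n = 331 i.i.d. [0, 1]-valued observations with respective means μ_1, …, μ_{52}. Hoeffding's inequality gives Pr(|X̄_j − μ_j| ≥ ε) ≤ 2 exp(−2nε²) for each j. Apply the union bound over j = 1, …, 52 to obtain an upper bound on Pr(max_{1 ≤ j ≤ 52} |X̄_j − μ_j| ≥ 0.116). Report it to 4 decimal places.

0.0141

Per-experiment Hoeffding bound: 2·exp(−2·331·0.116²) = 2·exp(−8.90787) = 0.00027064.
Union bound over 52 events: 52·0.00027064 = 0.01407.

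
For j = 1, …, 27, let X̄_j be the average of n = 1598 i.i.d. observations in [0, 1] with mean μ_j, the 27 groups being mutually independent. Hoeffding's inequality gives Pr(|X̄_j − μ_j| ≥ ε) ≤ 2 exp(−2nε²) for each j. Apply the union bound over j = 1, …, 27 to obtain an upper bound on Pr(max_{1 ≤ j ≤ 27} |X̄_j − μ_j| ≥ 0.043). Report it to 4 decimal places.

Per-experiment Hoeffding bound: 2·exp(−2·1598·0.043²) = 2·exp(−5.90940) = 0.0054276.
Union bound over 27 events: 27·0.0054276 = 0.14655.

0.1465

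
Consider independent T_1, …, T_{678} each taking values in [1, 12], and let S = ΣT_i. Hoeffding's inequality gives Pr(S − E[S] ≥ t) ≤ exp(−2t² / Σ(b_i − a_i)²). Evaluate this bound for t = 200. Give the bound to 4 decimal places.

0.3771

Σ(b_i − a_i)² = 678·(11)² = 82038.
Exponent = 2·200²/82038 = 0.9752.
Bound = exp(−0.9752) = 0.37713.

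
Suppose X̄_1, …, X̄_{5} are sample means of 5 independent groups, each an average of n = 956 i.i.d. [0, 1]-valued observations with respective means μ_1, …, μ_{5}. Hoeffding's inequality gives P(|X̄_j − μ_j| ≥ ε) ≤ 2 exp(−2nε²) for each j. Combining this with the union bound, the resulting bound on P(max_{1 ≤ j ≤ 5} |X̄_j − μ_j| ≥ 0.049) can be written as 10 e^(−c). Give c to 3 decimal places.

Union bound over the 5 events: P(max_{1 ≤ j ≤ 5} |X̄_j − μ_j| ≥ 0.049) ≤ 5·2·exp(−2nε²) = 10 exp(−2·956·0.049²).
So c = 2·956·0.049² = 4.5907.

4.591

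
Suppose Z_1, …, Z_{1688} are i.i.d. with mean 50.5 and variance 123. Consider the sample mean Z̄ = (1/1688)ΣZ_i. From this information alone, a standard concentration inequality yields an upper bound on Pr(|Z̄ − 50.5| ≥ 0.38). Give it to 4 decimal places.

With mean and variance of each term known, Chebyshev's inequality bounds the deviation of the sum (or sample mean).
Var(Z̄) = Var(Z_i)/n = 123/1688 = 0.072867.
Chebyshev: Pr(|Z̄ − 50.5| ≥ 0.38) ≤ Var(Z̄)/(0.38)² = 123/(1688·0.38²) = 0.5046.

0.5046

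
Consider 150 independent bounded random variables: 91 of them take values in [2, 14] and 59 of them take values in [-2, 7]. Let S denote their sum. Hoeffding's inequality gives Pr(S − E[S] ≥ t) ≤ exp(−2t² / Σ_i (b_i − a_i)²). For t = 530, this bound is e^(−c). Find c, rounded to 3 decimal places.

31.415

Σ(b_i − a_i)² = 91·12² + 59·9² = 17883.
c = 2t² / 17883 = 2·530² / 17883 = 31.4153.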